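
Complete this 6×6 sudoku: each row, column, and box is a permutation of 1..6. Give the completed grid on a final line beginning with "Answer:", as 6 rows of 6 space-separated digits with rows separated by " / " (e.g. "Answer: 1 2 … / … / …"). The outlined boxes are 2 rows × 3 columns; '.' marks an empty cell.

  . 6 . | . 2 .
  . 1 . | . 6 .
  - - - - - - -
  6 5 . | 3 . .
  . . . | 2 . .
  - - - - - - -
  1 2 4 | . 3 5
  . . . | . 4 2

Step 1. [r3c6∈{1,4}] across row 3, 4 lands solely at r3c6. So r3c6=4.
Step 2. [r2c1∈{2,3,4,5}] 2 has one home in col 1: r2c1, so r2c1=2.
Step 3. [r1c1∈{3,4,5}] across box 1, 4 lands solely at r1c1. So r1c1=4.
Step 4. [r3c5∈{1}] nothing but 1 survives at r3c5, so r3c5=1.
Step 5. [r4c1∈{3}] nothing but 3 survives at r4c1. So r4c1=3.
Step 6. [r6c3∈{3,5,6}] in col 3, 6 fits only at r6c3. So r6c3=6.
Step 7. [r2c6∈{3}] r2c6 is down to just 3. So r2c6=3.
Step 8. [r2c3∈{5}] r2c3 has the single candidate 5. So r2c3=5.
Step 9. [r1c4∈{1,5}] r1c4 is the only open cell in row 1 admitting 5. So r1c4=5.
Step 10. [r1c3∈{3}] r1c3 has the single candidate 3. So r1c3=3.
Step 11. [r2c4∈{4}] r2c4 has the single candidate 4, so r2c4=4.
Step 12. [r4c3∈{1}] only 1 remains possible at r4c3. So r4c3=1.
Step 13. [r3c3∈{2}] r3c3's peers cover all but 2. So r3c3=2.
Step 14. [r6c4∈{1}] only 1 remains possible at r6c4. So r6c4=1.
Step 15. [r4c2∈{4}] r4c2 has the single candidate 4, so r4c2=4.
Step 16. [r1c6∈{1}] r1c6's peers cover all but 1, so r1c6=1.
Step 17. [r4c6∈{6}] r4c6 has the single candidate 6, so r4c6=6.
Step 18. [r5c4∈{6}] only 6 remains possible at r5c4, so r5c4=6.
Step 19. [r6c1∈{5}] r6c1's peers cover all but 5 ⇒ r6c1=5.
Step 20. [r4c5∈{5}] r4c5's peers cover all but 5. So r4c5=5.
Step 21. [r6c2∈{3}] nothing but 3 survives at r6c2. So r6c2=3.

Answer: 4 6 3 5 2 1 / 2 1 5 4 6 3 / 6 5 2 3 1 4 / 3 4 1 2 5 6 / 1 2 4 6 3 5 / 5 3 6 1 4 2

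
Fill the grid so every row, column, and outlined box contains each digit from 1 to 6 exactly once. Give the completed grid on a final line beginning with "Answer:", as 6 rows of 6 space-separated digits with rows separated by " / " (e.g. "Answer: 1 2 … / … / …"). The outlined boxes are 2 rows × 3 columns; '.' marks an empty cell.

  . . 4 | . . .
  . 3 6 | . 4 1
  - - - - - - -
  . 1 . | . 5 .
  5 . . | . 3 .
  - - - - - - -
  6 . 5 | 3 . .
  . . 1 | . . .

Step 1. [r4c3∈{2}] r4c3's peers cover all but 2 ⇒ r4c3=2.
Step 2. [r2c4∈{2,5}] across row 2, 5 lands solely at r2c4 ⇒ r2c4=5.
Step 3. [r2c1∈{2}] only 2 remains possible at r2c1, so r2c1=2.
Step 4. [r6c6∈{2,4,5,6}] row 6 places 5 nowhere but r6c6, so r6c6=5.
Step 5. [r4c2∈{4,6}] 6 has one home in col 2: r4c2, so r4c2=6.
Step 6. [r4c6∈{4}] r4c6's peers cover all but 4, so r4c6=4.
Step 7. [r5c6∈{2}] r5c6's peers cover all but 2, so r5c6=2.
Step 8. [r6c4∈{4,6}] in col 4, 4 fits only at r6c4, so r6c4=4.
Step 9. [r3c6∈{6}] r3c6 has the single candidate 6 ⇒ r3c6=6.
Step 10. [r1c5∈{2,6}] across col 5, 2 lands solely at r1c5 ⇒ r1c5=2.
Step 11. [r6c1∈{3}] r6c1 has the single candidate 3, so r6c1=3.
Step 12. [r3c1∈{4}] r3c1 has the single candidate 4 ⇒ r3c1=4.
Step 13. [r3c3∈{3}] r3c3 is down to just 3. So r3c3=3.
Step 14. [r1c2∈{5}] r1c2 has the single candidate 5, so r1c2=5.
Step 15. [r6c5∈{6}] nothing but 6 survives at r6c5. So r6c5=6.
Step 16. [r5c5∈{1}] r5c5 is down to just 1 ⇒ r5c5=1.
Step 17. [r5c2∈{4}] nothing but 4 survives at r5c2 ⇒ r5c2=4.
Step 18. [r1c6∈{3}] r1c6's peers cover all but 3, so r1c6=3.
Step 19. [r1c4∈{6}] r1c4's peers cover all but 6. So r1c4=6.
Step 20. [r6c2∈{2}] only 2 remains possible at r6c2, so r6c2=2.
Step 21. [r4c4∈{1}] r4c4 is down to just 1. So r4c4=1.
Step 22. [r3c4∈{2}] only 2 remains possible at r3c4, so r3c4=2.
Step 23. [r1c1∈{1}] r1c1 is down to just 1, so r1c1=1.

Answer: 1 5 4 6 2 3 / 2 3 6 5 4 1 / 4 1 3 2 5 6 / 5 6 2 1 3 4 / 6 4 5 3 1 2 / 3 2 1 4 6 5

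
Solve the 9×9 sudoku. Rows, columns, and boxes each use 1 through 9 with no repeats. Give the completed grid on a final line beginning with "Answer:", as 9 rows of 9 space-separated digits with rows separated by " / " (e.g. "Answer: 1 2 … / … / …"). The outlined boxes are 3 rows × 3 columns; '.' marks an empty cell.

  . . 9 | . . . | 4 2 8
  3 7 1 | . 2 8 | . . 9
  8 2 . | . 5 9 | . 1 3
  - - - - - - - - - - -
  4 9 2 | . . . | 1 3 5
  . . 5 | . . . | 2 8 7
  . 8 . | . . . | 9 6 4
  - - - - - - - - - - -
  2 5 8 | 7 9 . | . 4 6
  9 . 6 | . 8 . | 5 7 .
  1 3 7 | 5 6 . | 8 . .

Step 1. [r7c6∈{1,3}] r7c6 is the only open cell in row 7 admitting 1. So r7c6=1.
Step 2. [r2c4∈{4,6}] 4 has one home in row 2: r2c4, so r2c4=4.
Step 3. [r3c4∈{6}] only 6 remains possible at r3c4. So r3c4=6.
Step 4. [r4c5∈{7}] r4c5 has the single candidate 7, so r4c5=7.
Step 5. [r5c1∈{6}] nothing but 6 survives at r5c1. So r5c1=6.
Step 6. [r9c6∈{2,4}] across row 9, 4 lands solely at r9c6. So r9c6=4.
Step 7. [r5c6∈{3}] r5c6's peers cover all but 3, so r5c6=3.
Step 8. [r6c5∈{1}] r6c5 is down to just 1. So r6c5=1.
Step 9. [r8c6∈{2}] r8c6 is down to just 2 ⇒ r8c6=2.
Step 10. [r1c4∈{1,3}] in row 1, 1 fits only at r1c4, so r1c4=1.
Step 11. [r7c7∈{3}] only 3 remains possible at r7c7, so r7c7=3.
Step 12. [r9c8∈{9}] only 9 remains possible at r9c8, so r9c8=9.
Step 13. [r9c9∈{2}] r9c9 has the single candidate 2. So r9c9=2.
Step 14. [r5c5∈{4}] nothing but 4 survives at r5c5. So r5c5=4.
Step 15. [r8c2∈{4}] r8c2's peers cover all but 4. So r8c2=4.
Step 16. [r4c4∈{8}] r4c4's peers cover all but 8. So r4c4=8.
Step 17. [r1c6∈{7}] only 7 remains possible at r1c6 ⇒ r1c6=7.
Step 18. [r4c6∈{6}] r4c6 has the single candidate 6, so r4c6=6.
Step 19. [r3c7∈{7}] only 7 remains possible at r3c7 ⇒ r3c7=7.
Step 20. [r6c6∈{5}] nothing but 5 survives at r6c6. So r6c6=5.
Step 21. [r2c8∈{5}] r2c8 is down to just 5 ⇒ r2c8=5.
Step 22. [r5c2∈{1}] only 1 remains possible at r5c2 ⇒ r5c2=1.
Step 23. [r2c7∈{6}] only 6 remains possible at r2c7 ⇒ r2c7=6.
Step 24. [r6c4∈{2}] only 2 remains possible at r6c4. So r6c4=2.
Step 25. [r8c9∈{1}] r8c9 is down to just 1. So r8c9=1.
Step 26. [r6c3∈{3}] r6c3's peers cover all but 3 ⇒ r6c3=3.
Step 27. [r1c2∈{6}] nothing but 6 survives at r1c2 ⇒ r1c2=6.
Step 28. [r6c1∈{7}] r6c1's peers cover all but 7, so r6c1=7.
Step 29. [r3c3∈{4}] only 4 remains possible at r3c3. So r3c3=4.
Step 30. [r5c4∈{9}] r5c4 is down to just 9 ⇒ r5c4=9.
Step 31. [r1c1∈{5}] r1c1 is down to just 5 ⇒ r1c1=5.
Step 32. [r1c5∈{3}] only 3 remains possible at r1c5, so r1c5=3.
Step 33. [r8c4∈{3}] only 3 remains possible at r8c4. So r8c4=3.

Answer: 5 6 9 1 3 7 4 2 8 / 3 7 1 4 2 8 6 5 9 / 8 2 4 6 5 9 7 1 3 / 4 9 2 8 7 6 1 3 5 / 6 1 5 9 4 3 2 8 7 / 7 8 3 2 1 5 9 6 4 / 2 5 8 7 9 1 3 4 6 / 9 4 6 3 8 2 5 7 1 / 1 3 7 5 6 4 8 9 2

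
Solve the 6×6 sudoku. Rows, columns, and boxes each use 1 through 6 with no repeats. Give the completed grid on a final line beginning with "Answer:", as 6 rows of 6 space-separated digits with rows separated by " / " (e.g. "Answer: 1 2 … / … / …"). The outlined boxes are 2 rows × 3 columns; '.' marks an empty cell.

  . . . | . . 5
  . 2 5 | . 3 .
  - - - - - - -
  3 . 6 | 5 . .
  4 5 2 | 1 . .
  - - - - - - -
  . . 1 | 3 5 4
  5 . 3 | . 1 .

Step 1. [r5c2∈{6}] only 6 remains possible at r5c2 ⇒ r5c2=6.
Step 2. [r1c3∈{4}] nothing but 4 survives at r1c3. So r1c3=4.
Step 3. [r4c5∈{6}] nothing but 6 survives at r4c5 ⇒ r4c5=6.
Step 4. [r3c6∈{2}] only 2 remains possible at r3c6 ⇒ r3c6=2.
Step 5. [r2c6∈{1,6}] r2c6 is the only open cell in col 6 admitting 1. So r2c6=1.
Step 6. [r1c1∈{1,6}] 1 has one home in col 1: r1c1. So r1c1=1.
Step 7. [r1c4∈{2,6}] across row 1, 6 lands solely at r1c4 ⇒ r1c4=6.
Step 8. [r6c2∈{4}] r6c2's peers cover all but 4, so r6c2=4.
Step 9. [r1c2∈{3}] nothing but 3 survives at r1c2, so r1c2=3.
Step 10. [r1c5∈{2}] only 2 remains possible at r1c5 ⇒ r1c5=2.
Step 11. [r3c2∈{1}] nothing but 1 survives at r3c2. So r3c2=1.
Step 12. [r2c1∈{6}] only 6 remains possible at r2c1, so r2c1=6.
Step 13. [r5c1∈{2}] only 2 remains possible at r5c1. So r5c1=2.
Step 14. [r2c4∈{4}] r2c4 is down to just 4, so r2c4=4.
Step 15. [r6c6∈{6}] nothing but 6 survives at r6c6, so r6c6=6.
Step 16. [r4c6∈{3}] r4c6 has the single candidate 3, so r4c6=3.
Step 17. [r6c4∈{2}] nothing but 2 survives at r6c4, so r6c4=2.
Step 18. [r3c5∈{4}] nothing but 4 survives at r3c5, so r3c5=4.

Answer: 1 3 4 6 2 5 / 6 2 5 4 3 1 / 3 1 6 5 4 2 / 4 5 2 1 6 3 / 2 6 1 3 5 4 / 5 4 3 2 1 6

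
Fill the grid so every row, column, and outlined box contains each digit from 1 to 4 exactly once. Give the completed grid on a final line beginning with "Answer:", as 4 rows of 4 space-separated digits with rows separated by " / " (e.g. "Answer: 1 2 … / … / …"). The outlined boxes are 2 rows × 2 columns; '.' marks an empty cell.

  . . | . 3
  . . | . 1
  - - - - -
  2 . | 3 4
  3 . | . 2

Step 1. [r2c1∈{4}] only 4 remains possible at r2c1 ⇒ r2c1=4.
Step 2. [r2c3∈{2}] r2c3 has the single candidate 2, so r2c3=2.
Step 3. [r3c2∈{1}] r3c2 is down to just 1, so r3c2=1.
Step 4. [r1c2∈{2}] r1c2 has the single candidate 2 ⇒ r1c2=2.
Step 5. [r4c2∈{4}] r4c2 has the single candidate 4, so r4c2=4.
Step 6. [r2c2∈{3}] r2c2's peers cover all but 3. So r2c2=3.
Step 7. [r1c3∈{4}] r1c3 has the single candidate 4. So r1c3=4.
Step 8. [r4c3∈{1}] r4c3 is down to just 1. So r4c3=1.
Step 9. [r1c1∈{1}] r1c1 has the single candidate 1. So r1c1=1.

Answer: 1 2 4 3 / 4 3 2 1 / 2 1 3 4 / 3 4 1 2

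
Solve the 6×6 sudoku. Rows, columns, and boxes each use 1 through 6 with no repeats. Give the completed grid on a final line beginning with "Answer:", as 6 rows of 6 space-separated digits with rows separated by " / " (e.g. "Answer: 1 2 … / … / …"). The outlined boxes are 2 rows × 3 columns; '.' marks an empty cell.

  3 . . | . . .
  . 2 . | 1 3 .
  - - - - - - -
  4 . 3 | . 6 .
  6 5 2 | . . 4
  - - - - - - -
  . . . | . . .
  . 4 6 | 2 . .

Step 1. [r2c1∈{5}] only 5 remains possible at r2c1, so r2c1=5.
Step 2. [r6c1∈{1}] r6c1 has the single candidate 1 ⇒ r6c1=1.
Step 3. [r6c5∈{5}] r6c5 is down to just 5, so r6c5=5.
Step 4. [r1c2∈{1,6}] col 2 places 6 nowhere but r1c2, so r1c2=6.
Step 5. [r5c4∈{3,4,6}] 6 has one home in col 4: r5c4, so r5c4=6.
Step 6. [r1c4∈{4,5}] col 4 places 4 nowhere but r1c4. So r1c4=4.
Step 7. [r3c6∈{1,2,5}] 2 has one home in row 3: r3c6, so r3c6=2.
Step 8. [r5c6∈{1,3}] in col 6, 1 fits only at r5c6. So r5c6=1.
Step 9. [r5c1∈{2}] r5c1 has the single candidate 2. So r5c1=2.
Step 10. [r2c6∈{6}] r2c6 is down to just 6. So r2c6=6.
Step 11. [r6c6∈{3}] r6c6's peers cover all but 3. So r6c6=3.
Step 12. [r5c5∈{4}] r5c5 has the single candidate 4 ⇒ r5c5=4.
Step 13. [r5c2∈{3}] nothing but 3 survives at r5c2, so r5c2=3.
Step 14. [r1c3∈{1}] only 1 remains possible at r1c3 ⇒ r1c3=1.
Step 15. [r5c3∈{5}] r5c3 has the single candidate 5. So r5c3=5.
Step 16. [r1c5∈{2}] r1c5's peers cover all but 2. So r1c5=2.
Step 17. [r2c3∈{4}] r2c3's peers cover all but 4, so r2c3=4.
Step 18. [r1c6∈{5}] nothing but 5 survives at r1c6 ⇒ r1c6=5.
Step 19. [r4c5∈{1}] r4c5's peers cover all but 1, so r4c5=1.
Step 20. [r4c4∈{3}] only 3 remains possible at r4c4 ⇒ r4c4=3.
Step 21. [r3c2∈{1}] r3c2 has the single candidate 1, so r3c2=1.
Step 22. [r3c4∈{5}] nothing but 5 survives at r3c4, so r3c4=5.

Answer: 3 6 1 4 2 5 / 5 2 4 1 3 6 / 4 1 3 5 6 2 / 6 5 2 3 1 4 / 2 3 5 6 4 1 / 1 4 6 2 5 3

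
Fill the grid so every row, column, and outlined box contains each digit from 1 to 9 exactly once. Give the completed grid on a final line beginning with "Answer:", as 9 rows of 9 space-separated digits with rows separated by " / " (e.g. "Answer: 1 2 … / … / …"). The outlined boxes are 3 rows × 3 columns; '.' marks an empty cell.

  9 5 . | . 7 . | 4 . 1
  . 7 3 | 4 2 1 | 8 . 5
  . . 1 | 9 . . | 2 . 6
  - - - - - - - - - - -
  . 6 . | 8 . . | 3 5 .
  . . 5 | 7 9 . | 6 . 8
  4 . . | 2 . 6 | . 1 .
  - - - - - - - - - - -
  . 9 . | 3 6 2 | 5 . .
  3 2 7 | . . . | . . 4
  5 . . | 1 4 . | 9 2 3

Step 1. [r9c2∈{8}] r9c2 is down to just 8, so r9c2=8.
Step 2. [r4c9∈{2,7,9}] in col 9, 2 fits only at r4c9, so r4c9=2.
Step 3. [r5c2∈{1,3}] 1 has one home in col 2: r5c2, so r5c2=1.
Step 4. [r5c6∈{3,4}] r5c6 is the only open cell in row 5 admitting 3 ⇒ r5c6=3.
Step 5. [r1c6∈{8}] r1c6's peers cover all but 8 ⇒ r1c6=8.
Step 6. [r3c8∈{3,7}] in row 3, 7 fits only at r3c8 ⇒ r3c8=7.
Step 7. [r6c5∈{5}] nothing but 5 survives at r6c5. So r6c5=5.
Step 8. [r6c9∈{7,9}] in col 9, 9 fits only at r6c9. So r6c9=9.
Step 9. [r8c5∈{8}] only 8 remains possible at r8c5 ⇒ r8c5=8.
Step 10. [r8c6∈{5,9}] r8c6 is the only open cell in row 8 admitting 9. So r8c6=9.
Step 11. [r1c4∈{6}] r1c4 is down to just 6 ⇒ r1c4=6.
Step 12. [r3c2∈{4}] r3c2 is down to just 4 ⇒ r3c2=4.
Step 13. [r1c8∈{3}] only 3 remains possible at r1c8 ⇒ r1c8=3.
Step 14. [r8c7∈{1}] nothing but 1 survives at r8c7 ⇒ r8c7=1.
Step 15. [r3c5∈{3}] r3c5's peers cover all but 3, so r3c5=3.
Step 16. [r6c2∈{3}] r6c2 has the single candidate 3, so r6c2=3.
Step 17. [r3c1∈{8}] r3c1's peers cover all but 8 ⇒ r3c1=8.
Step 18. [r7c8∈{8}] only 8 remains possible at r7c8. So r7c8=8.
Step 19. [r4c6∈{4}] r4c6 is down to just 4, so r4c6=4.
Step 20. [r1c3∈{2}] r1c3's peers cover all but 2 ⇒ r1c3=2.
Step 21. [r6c7∈{7}] only 7 remains possible at r6c7. So r6c7=7.
Step 22. [r7c9∈{7}] r7c9 is down to just 7, so r7c9=7.
Step 23. [r5c8∈{4}] r5c8 has the single candidate 4. So r5c8=4.
Step 24. [r8c8∈{6}] r8c8 is down to just 6. So r8c8=6.
Step 25. [r4c1∈{7}] r4c1's peers cover all but 7 ⇒ r4c1=7.
Step 26. [r3c6∈{5}] nothing but 5 survives at r3c6, so r3c6=5.
Step 27. [r9c3∈{6}] nothing but 6 survives at r9c3, so r9c3=6.
Step 28. [r5c1∈{2}] r5c1's peers cover all but 2, so r5c1=2.
Step 29. [r6c3∈{8}] r6c3 has the single candidate 8 ⇒ r6c3=8.
Step 30. [r7c1∈{1}] r7c1 has the single candidate 1 ⇒ r7c1=1.
Step 31. [r4c5∈{1}] nothing but 1 survives at r4c5 ⇒ r4c5=1.
Step 32. [r9c6∈{7}] nothing but 7 survives at r9c6. So r9c6=7.
Step 33. [r2c1∈{6}] r2c1 is down to just 6, so r2c1=6.
Step 34. [r4c3∈{9}] r4c3 is down to just 9. So r4c3=9.
Step 35. [r7c3∈{4}] nothing but 4 survives at r7c3. So r7c3=4.
Step 36. [r8c4∈{5}] nothing but 5 survives at r8c4 ⇒ r8c4=5.
Step 37. [r2c8∈{9}] nothing but 9 survives at r2c8, so r2c8=9.

Answer: 9 5 2 6 7 8 4 3 1 / 6 7 3 4 2 1 8 9 5 / 8 4 1 9 3 5 2 7 6 / 7 6 9 8 1 4 3 5 2 / 2 1 5 7 9 3 6 4 8 / 4 3 8 2 5 6 7 1 9 / 1 9 4 3 6 2 5 8 7 / 3 2 7 5 8 9 1 6 4 / 5 8 6 1 4 7 9 2 3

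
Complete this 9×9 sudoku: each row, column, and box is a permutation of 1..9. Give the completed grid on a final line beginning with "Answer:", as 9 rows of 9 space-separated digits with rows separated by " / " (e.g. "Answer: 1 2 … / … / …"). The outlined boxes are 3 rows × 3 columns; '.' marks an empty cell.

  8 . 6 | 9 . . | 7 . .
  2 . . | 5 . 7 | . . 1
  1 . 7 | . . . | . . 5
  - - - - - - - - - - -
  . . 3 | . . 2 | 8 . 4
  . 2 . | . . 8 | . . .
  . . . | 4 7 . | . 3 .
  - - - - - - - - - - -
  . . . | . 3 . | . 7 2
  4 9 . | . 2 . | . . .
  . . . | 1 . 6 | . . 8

Step 1. [r4c4∈{6}] only 6 remains possible at r4c4 ⇒ r4c4=6.
Step 2. [r1c2∈{3,4,5}] row 1 places 5 nowhere but r1c2 ⇒ r1c2=5.
Step 3. [r8c6∈{5}] only 5 remains possible at r8c6, so r8c6=5.
Step 4. [r6c7∈{1,2,5,6,9}] r6c7 is the only open cell in row 6 admitting 2, so r6c7=2.
Step 5. [r2c3∈{4,9}] across box 1, 9 lands solely at r2c3, so r2c3=9.
Step 6. [r7c4∈{8}] r7c4's peers cover all but 8 ⇒ r7c4=8.
Step 7. [r1c9∈{3}] nothing but 3 survives at r1c9, so r1c9=3.
Step 8. [r8c9∈{6}] nothing but 6 survives at r8c9. So r8c9=6.
Step 9. [r6c9∈{9}] nothing but 9 survives at r6c9, so r6c9=9.
Step 10. [r8c8∈{1}] r8c8 has the single candidate 1. So r8c8=1.
Step 11. [r6c6∈{1}] only 1 remains possible at r6c6. So r6c6=1.
Step 12. [r1c6∈{4}] r1c6's peers cover all but 4. So r1c6=4.
Step 13. [r7c7∈{4,5,9}] row 7 places 4 nowhere but r7c7. So r7c7=4.
Step 14. [r4c8∈{5}] nothing but 5 survives at r4c8. So r4c8=5.
Step 15. [r2c7∈{6}] r2c7's peers cover all but 6, so r2c7=6.
Step 16. [r9c7∈{3,5,9}] col 7 places 5 nowhere but r9c7 ⇒ r9c7=5.
Step 17. [r4c5∈{9}] only 9 remains possible at r4c5, so r4c5=9.
Step 18. [r4c2∈{1,7}] across row 4, 1 lands solely at r4c2, so r4c2=1.
Step 19. [r5c1∈{5,6,7,9}] in row 5, 9 fits only at r5c1. So r5c1=9.
Step 20. [r2c2∈{3,4}] row 2 places 3 nowhere but r2c2 ⇒ r2c2=3.
Step 21. [r2c8∈{4,8}] 4 has one home in row 2: r2c8, so r2c8=4.
Step 22. [r3c8∈{2,8,9}] in col 8, 8 fits only at r3c8. So r3c8=8.
Step 23. [r6c2∈{6,8}] r6c2 is the only open cell in col 2 admitting 8, so r6c2=8.
Step 24. [r6c3∈{5}] only 5 remains possible at r6c3 ⇒ r6c3=5.
Step 25. [r7c2∈{6}] r7c2 has the single candidate 6, so r7c2=6.
Step 26. [r9c2∈{7}] nothing but 7 survives at r9c2, so r9c2=7.
Step 27. [r5c4∈{3}] r5c4's peers cover all but 3. So r5c4=3.
Step 28. [r5c7∈{1}] r5c7's peers cover all but 1, so r5c7=1.
Step 29. [r9c8∈{9}] nothing but 9 survives at r9c8. So r9c8=9.
Step 30. [r3c4∈{2}] r3c4 has the single candidate 2 ⇒ r3c4=2.
Step 31. [r5c9∈{7}] only 7 remains possible at r5c9. So r5c9=7.
Step 32. [r3c6∈{3}] nothing but 3 survives at r3c6. So r3c6=3.
Step 33. [r9c3∈{2}] only 2 remains possible at r9c3 ⇒ r9c3=2.
Step 34. [r6c1∈{6}] nothing but 6 survives at r6c1, so r6c1=6.
Step 35. [r5c8∈{6}] r5c8 has the single candidate 6. So r5c8=6.
Step 36. [r2c5∈{8}] r2c5 has the single candidate 8. So r2c5=8.
Step 37. [r7c3∈{1}] r7c3's peers cover all but 1, so r7c3=1.
Step 38. [r1c5∈{1}] r1c5 is down to just 1, so r1c5=1.
Step 39. [r1c8∈{2}] r1c8 has the single candidate 2 ⇒ r1c8=2.
Step 40. [r7c6∈{9}] nothing but 9 survives at r7c6, so r7c6=9.
Step 41. [r3c5∈{6}] nothing but 6 survives at r3c5. So r3c5=6.
Step 42. [r5c5∈{5}] nothing but 5 survives at r5c5, so r5c5=5.
Step 43. [r8c4∈{7}] r8c4 has the single candidate 7. So r8c4=7.
Step 44. [r8c7∈{3}] only 3 remains possible at r8c7 ⇒ r8c7=3.
Step 45. [r4c1∈{7}] r4c1 has the single candidate 7, so r4c1=7.
Step 46. [r8c3∈{8}] r8c3 is down to just 8, so r8c3=8.
Step 47. [r3c7∈{9}] r3c7 has the single candidate 9 ⇒ r3c7=9.
Step 48. [r9c1∈{3}] r9c1 has the single candidate 3, so r9c1=3.
Step 49. [r5c3∈{4}] r5c3 has the single candidate 4, so r5c3=4.
Step 50. [r9c5∈{4}] only 4 remains possible at r9c5. So r9c5=4.
Step 51. [r7c1∈{5}] only 5 remains possible at r7c1, so r7c1=5.
Step 52. [r3c2∈{4}] r3c2 is down to just 4. So r3c2=4.

Answer: 8 5 6 9 1 4 7 2 3 / 2 3 9 5 8 7 6 4 1 / 1 4 7 2 6 3 9 8 5 / 7 1 3 6 9 2 8 5 4 / 9 2 4 3 5 8 1 6 7 / 6 8 5 4 7 1 2 3 9 / 5 6 1 8 3 9 4 7 2 / 4 9 8 7 2 5 3 1 6 / 3 7 2 1 4 6 5 9 8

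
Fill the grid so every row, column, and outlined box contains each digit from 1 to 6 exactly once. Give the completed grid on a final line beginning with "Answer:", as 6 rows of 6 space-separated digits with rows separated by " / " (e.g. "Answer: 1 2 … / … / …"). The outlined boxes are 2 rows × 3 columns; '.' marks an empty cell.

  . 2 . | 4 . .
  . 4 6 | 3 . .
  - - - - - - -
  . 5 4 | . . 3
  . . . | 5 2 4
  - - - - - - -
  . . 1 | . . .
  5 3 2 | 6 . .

Step 1. [r2c1∈{1}] only 1 remains possible at r2c1. So r2c1=1.
Step 2. [r2c5∈{5}] nothing but 5 survives at r2c5. So r2c5=5.
Step 3. [r3c5∈{1,6}] in box 4, 6 fits only at r3c5, so r3c5=6.
Step 4. [r4c3∈{3}] nothing but 3 survives at r4c3. So r4c3=3.
Step 5. [r5c2∈{6}] r5c2 is down to just 6 ⇒ r5c2=6.
Step 6. [r6c6∈{1}] only 1 remains possible at r6c6 ⇒ r6c6=1.
Step 7. [r6c5∈{4}] r6c5's peers cover all but 4. So r6c5=4.
Step 8. [r5c6∈{2,5}] in row 5, 5 fits only at r5c6. So r5c6=5.
Step 9. [r3c4∈{1}] r3c4's peers cover all but 1 ⇒ r3c4=1.
Step 10. [r5c4∈{2}] only 2 remains possible at r5c4, so r5c4=2.
Step 11. [r5c5∈{3}] only 3 remains possible at r5c5 ⇒ r5c5=3.
Step 12. [r2c6∈{2}] r2c6 has the single candidate 2, so r2c6=2.
Step 13. [r4c1∈{6}] r4c1 is down to just 6, so r4c1=6.
Step 14. [r1c5∈{1}] r1c5 is down to just 1. So r1c5=1.
Step 15. [r1c6∈{6}] only 6 remains possible at r1c6 ⇒ r1c6=6.
Step 16. [r4c2∈{1}] r4c2's peers cover all but 1. So r4c2=1.
Step 17. [r1c1∈{3}] r1c1 has the single candidate 3, so r1c1=3.
Step 18. [r1c3∈{5}] only 5 remains possible at r1c3. So r1c3=5.
Step 19. [r5c1∈{4}] r5c1 has the single candidate 4. So r5c1=4.
Step 20. [r3c1∈{2}] r3c1 is down to just 2, so r3c1=2.

Answer: 3 2 5 4 1 6 / 1 4 6 3 5 2 / 2 5 4 1 6 3 / 6 1 3 5 2 4 / 4 6 1 2 3 5 / 5 3 2 6 4 1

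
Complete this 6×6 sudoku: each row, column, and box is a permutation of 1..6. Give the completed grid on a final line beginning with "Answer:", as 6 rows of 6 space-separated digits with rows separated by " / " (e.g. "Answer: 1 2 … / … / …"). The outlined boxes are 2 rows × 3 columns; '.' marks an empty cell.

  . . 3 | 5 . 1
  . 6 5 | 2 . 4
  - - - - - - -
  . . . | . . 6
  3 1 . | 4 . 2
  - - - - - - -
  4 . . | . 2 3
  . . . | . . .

Step 1. [r6c1∈{1,2,5,6}] in col 1, 6 fits only at r6c1, so r6c1=6.
Step 2. [r6c4∈{1}] r6c4's peers cover all but 1, so r6c4=1.
Step 3. [r3c1∈{2,5}] r3c1 is the only open cell in col 1 admitting 5, so r3c1=5.
Step 4. [r1c2∈{2,4}] in row 1, 4 fits only at r1c2 ⇒ r1c2=4.
Step 5. [r6c2∈{2,3,5}] across row 6, 3 lands solely at r6c2 ⇒ r6c2=3.
Step 6. [r3c3∈{2,4}] in row 3, 4 fits only at r3c3, so r3c3=4.
Step 7. [r4c5∈{5}] r4c5's peers cover all but 5 ⇒ r4c5=5.
Step 8. [r3c4∈{3}] only 3 remains possible at r3c4 ⇒ r3c4=3.
Step 9. [r2c1∈{1}] r2c1's peers cover all but 1. So r2c1=1.
Step 10. [r2c5∈{3}] only 3 remains possible at r2c5 ⇒ r2c5=3.
Step 11. [r4c3∈{6}] r4c3 is down to just 6, so r4c3=6.
Step 12. [r6c3∈{2}] r6c3's peers cover all but 2 ⇒ r6c3=2.
Step 13. [r3c5∈{1}] r3c5 is down to just 1 ⇒ r3c5=1.
Step 14. [r5c4∈{6}] r5c4 is down to just 6. So r5c4=6.
Step 15. [r3c2∈{2}] r3c2's peers cover all but 2, so r3c2=2.
Step 16. [r5c2∈{5}] nothing but 5 survives at r5c2, so r5c2=5.
Step 17. [r6c6∈{5}] only 5 remains possible at r6c6 ⇒ r6c6=5.
Step 18. [r6c5∈{4}] nothing but 4 survives at r6c5, so r6c5=4.
Step 19. [r5c3∈{1}] nothing but 1 survives at r5c3. So r5c3=1.
Step 20. [r1c1∈{2}] r1c1's peers cover all but 2, so r1c1=2.
Step 21. [r1c5∈{6}] r1c5 has the single candidate 6. So r1c5=6.

Answer: 2 4 3 5 6 1 / 1 6 5 2 3 4 / 5 2 4 3 1 6 / 3 1 6 4 5 2 / 4 5 1 6 2 3 / 6 3 2 1 4 5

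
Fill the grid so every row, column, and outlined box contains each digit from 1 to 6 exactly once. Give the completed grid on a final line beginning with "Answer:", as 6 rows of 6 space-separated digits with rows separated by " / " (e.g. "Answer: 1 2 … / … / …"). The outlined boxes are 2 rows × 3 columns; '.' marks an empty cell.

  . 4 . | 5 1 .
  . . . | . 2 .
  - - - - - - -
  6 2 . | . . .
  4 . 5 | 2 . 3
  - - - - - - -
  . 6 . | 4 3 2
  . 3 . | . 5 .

Step 1. [r5c3∈{1}] only 1 remains possible at r5c3. So r5c3=1.
Step 2. [r1c6∈{6}] r1c6's peers cover all but 6 ⇒ r1c6=6.
Step 3. [r2c1∈{1,3,5}] col 1 places 1 nowhere but r2c1 ⇒ r2c1=1.
Step 4. [r1c1∈{2,3}] col 1 places 3 nowhere but r1c1, so r1c1=3.
Step 5. [r3c4∈{1}] nothing but 1 survives at r3c4, so r3c4=1.
Step 6. [r3c6∈{4,5}] 5 has one home in row 3: r3c6 ⇒ r3c6=5.
Step 7. [r1c3∈{2}] only 2 remains possible at r1c3. So r1c3=2.
Step 8. [r2c6∈{4}] only 4 remains possible at r2c6. So r2c6=4.
Step 9. [r6c6∈{1}] nothing but 1 survives at r6c6 ⇒ r6c6=1.
Step 10. [r4c5∈{6}] only 6 remains possible at r4c5, so r4c5=6.
Step 11. [r3c5∈{4}] only 4 remains possible at r3c5, so r3c5=4.
Step 12. [r3c3∈{3}] r3c3 is down to just 3 ⇒ r3c3=3.
Step 13. [r5c1∈{5}] r5c1's peers cover all but 5, so r5c1=5.
Step 14. [r4c2∈{1}] r4c2 is down to just 1. So r4c2=1.
Step 15. [r6c3∈{4}] r6c3's peers cover all but 4 ⇒ r6c3=4.
Step 16. [r6c1∈{2}] nothing but 2 survives at r6c1 ⇒ r6c1=2.
Step 17. [r6c4∈{6}] r6c4 is down to just 6, so r6c4=6.
Step 18. [r2c3∈{6}] nothing but 6 survives at r2c3 ⇒ r2c3=6.
Step 19. [r2c4∈{3}] r2c4's peers cover all but 3. So r2c4=3.
Step 20. [r2c2∈{5}] r2c2 has the single candidate 5 ⇒ r2c2=5.

Answer: 3 4 2 5 1 6 / 1 5 6 3 2 4 / 6 2 3 1 4 5 / 4 1 5 2 6 3 / 5 6 1 4 3 2 / 2 3 4 6 5 1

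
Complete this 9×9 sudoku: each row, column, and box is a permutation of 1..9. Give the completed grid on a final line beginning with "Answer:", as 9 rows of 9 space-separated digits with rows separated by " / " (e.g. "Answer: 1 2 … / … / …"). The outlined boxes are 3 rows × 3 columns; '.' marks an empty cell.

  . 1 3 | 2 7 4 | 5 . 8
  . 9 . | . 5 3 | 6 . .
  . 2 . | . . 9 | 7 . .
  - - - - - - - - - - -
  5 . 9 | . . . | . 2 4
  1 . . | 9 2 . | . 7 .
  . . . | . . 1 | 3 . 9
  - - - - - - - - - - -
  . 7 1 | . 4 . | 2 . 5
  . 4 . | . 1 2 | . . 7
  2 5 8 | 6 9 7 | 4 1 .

Step 1. [r8c3∈{6}] only 6 remains possible at r8c3 ⇒ r8c3=6.
Step 2. [r6c4∈{4,5,7,8}] across col 4, 4 lands solely at r6c4 ⇒ r6c4=4.
Step 3. [r5c7∈{8}] r5c7 has the single candidate 8, so r5c7=8.
Step 4. [r3c5∈{6,8}] in box 2, 6 fits only at r3c5, so r3c5=6.
Step 5. [r6c5∈{8}] r6c5 is down to just 8 ⇒ r6c5=8.
Step 6. [r7c8∈{3,6,8,9}] r7c8 is the only open cell in row 7 admitting 6, so r7c8=6.
Step 7. [r8c8∈{3,8,9}] col 8 places 8 nowhere but r8c8, so r8c8=8.
Step 8. [r6c2∈{6}] nothing but 6 survives at r6c2 ⇒ r6c2=6.
Step 9. [r2c8∈{4}] r2c8 is down to just 4. So r2c8=4.
Step 10. [r7c1∈{3,9}] in row 7, 9 fits only at r7c1, so r7c1=9.
Step 11. [r7c4∈{3,8}] in row 7, 3 fits only at r7c4. So r7c4=3.
Step 12. [r2c3∈{7}] r2c3 has the single candidate 7 ⇒ r2c3=7.
Step 13. [r3c1∈{4,8}] col 1 places 4 nowhere but r3c1, so r3c1=4.
Step 14. [r3c4∈{1,8}] 8 has one home in row 3: r3c4. So r3c4=8.
Step 15. [r3c9∈{1,3}] r3c9 is the only open cell in row 3 admitting 1. So r3c9=1.
Step 16. [r4c2∈{3,8}] across row 4, 8 lands solely at r4c2. So r4c2=8.
Step 17. [r5c9∈{6}] only 6 remains possible at r5c9. So r5c9=6.
Step 18. [r8c4∈{5}] only 5 remains possible at r8c4 ⇒ r8c4=5.
Step 19. [r5c6∈{5}] only 5 remains possible at r5c6. So r5c6=5.
Step 20. [r6c1∈{7}] r6c1 is down to just 7 ⇒ r6c1=7.
Step 21. [r6c3∈{2}] r6c3 is down to just 2 ⇒ r6c3=2.
Step 22. [r5c3∈{4}] nothing but 4 survives at r5c3. So r5c3=4.
Step 23. [r2c4∈{1}] r2c4's peers cover all but 1 ⇒ r2c4=1.
Step 24. [r1c8∈{9}] only 9 remains possible at r1c8 ⇒ r1c8=9.
Step 25. [r9c9∈{3}] nothing but 3 survives at r9c9 ⇒ r9c9=3.
Step 26. [r8c7∈{9}] r8c7's peers cover all but 9. So r8c7=9.
Step 27. [r5c2∈{3}] only 3 remains possible at r5c2 ⇒ r5c2=3.
Step 28. [r1c1∈{6}] r1c1 is down to just 6 ⇒ r1c1=6.
Step 29. [r4c7∈{1}] nothing but 1 survives at r4c7, so r4c7=1.
Step 30. [r4c5∈{3}] r4c5 is down to just 3, so r4c5=3.
Step 31. [r2c1∈{8}] r2c1 has the single candidate 8, so r2c1=8.
Step 32. [r7c6∈{8}] r7c6 is down to just 8 ⇒ r7c6=8.
Step 33. [r3c3∈{5}] r3c3 has the single candidate 5, so r3c3=5.
Step 34. [r8c1∈{3}] r8c1 has the single candidate 3 ⇒ r8c1=3.
Step 35. [r4c6∈{6}] nothing but 6 survives at r4c6, so r4c6=6.
Step 36. [r3c8∈{3}] r3c8 has the single candidate 3 ⇒ r3c8=3.
Step 37. [r4c4∈{7}] r4c4 has the single candidate 7. So r4c4=7.
Step 38. [r2c9∈{2}] r2c9's peers cover all but 2. So r2c9=2.
Step 39. [r6c8∈{5}] r6c8's peers cover all but 5. So r6c8=5.

Answer: 6 1 3 2 7 4 5 9 8 / 8 9 7 1 5 3 6 4 2 / 4 2 5 8 6 9 7 3 1 / 5 8 9 7 3 6 1 2 4 / 1 3 4 9 2 5 8 7 6 / 7 6 2 4 8 1 3 5 9 / 9 7 1 3 4 8 2 6 5 / 3 4 6 5 1 2 9 8 7 / 2 5 8 6 9 7 4 1 3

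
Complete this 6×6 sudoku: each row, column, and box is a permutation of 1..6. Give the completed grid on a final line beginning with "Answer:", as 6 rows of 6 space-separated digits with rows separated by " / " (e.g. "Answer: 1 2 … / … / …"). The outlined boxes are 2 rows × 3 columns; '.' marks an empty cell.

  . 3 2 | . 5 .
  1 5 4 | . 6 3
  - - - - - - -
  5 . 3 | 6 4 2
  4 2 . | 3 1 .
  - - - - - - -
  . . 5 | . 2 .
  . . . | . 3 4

Step 1. [r6c3∈{1,6}] col 3 places 1 nowhere but r6c3, so r6c3=1.
Step 2. [r5c6∈{1,6}] in col 6, 6 fits only at r5c6. So r5c6=6.
Step 3. [r5c4∈{1}] only 1 remains possible at r5c4. So r5c4=1.
Step 4. [r6c1∈{2,6}] 2 has one home in row 6: r6c1, so r6c1=2.
Step 5. [r2c4∈{2}] r2c4 is down to just 2, so r2c4=2.
Step 6. [r3c2∈{1}] r3c2's peers cover all but 1, so r3c2=1.
Step 7. [r6c2∈{6}] r6c2 has the single candidate 6. So r6c2=6.
Step 8. [r1c4∈{4}] only 4 remains possible at r1c4, so r1c4=4.
Step 9. [r1c1∈{6}] r1c1 is down to just 6 ⇒ r1c1=6.
Step 10. [r6c4∈{5}] only 5 remains possible at r6c4, so r6c4=5.
Step 11. [r5c2∈{4}] r5c2 has the single candidate 4. So r5c2=4.
Step 12. [r4c3∈{6}] only 6 remains possible at r4c3, so r4c3=6.
Step 13. [r1c6∈{1}] r1c6's peers cover all but 1 ⇒ r1c6=1.
Step 14. [r5c1∈{3}] nothing but 3 survives at r5c1. So r5c1=3.
Step 15. [r4c6∈{5}] r4c6 has the single candidate 5, so r4c6=5.

Answer: 6 3 2 4 5 1 / 1 5 4 2 6 3 / 5 1 3 6 4 2 / 4 2 6 3 1 5 / 3 4 5 1 2 6 / 2 6 1 5 3 4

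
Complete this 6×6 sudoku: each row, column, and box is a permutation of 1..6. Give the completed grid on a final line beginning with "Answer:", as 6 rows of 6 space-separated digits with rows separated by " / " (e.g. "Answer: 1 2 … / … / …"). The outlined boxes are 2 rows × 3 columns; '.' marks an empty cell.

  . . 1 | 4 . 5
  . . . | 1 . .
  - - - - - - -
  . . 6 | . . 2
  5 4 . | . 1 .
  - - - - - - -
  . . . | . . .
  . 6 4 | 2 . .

Step 1. [r5c6∈{1,3,4,6}] across col 6, 4 lands solely at r5c6. So r5c6=4.
Step 2. [r6c5∈{3,5}] in row 6, 5 fits only at r6c5 ⇒ r6c5=5.
Step 3. [r4c3∈{2,3}] r4c3 is the only open cell in row 4 admitting 2. So r4c3=2.
Step 4. [r2c1∈{2,3,4,6}] row 2 places 4 nowhere but r2c1. So r2c1=4.
Step 5. [r1c1∈{2,3,6}] col 1 places 6 nowhere but r1c1, so r1c1=6.
Step 6. [r5c1∈{1,2,3}] r5c1 is the only open cell in col 1 admitting 2, so r5c1=2.
Step 7. [r5c2∈{1,3,5}] 1 has one home in row 5: r5c2 ⇒ r5c2=1.
Step 8. [r3c2∈{3}] nothing but 3 survives at r3c2, so r3c2=3.
Step 9. [r1c5∈{2,3}] row 1 places 3 nowhere but r1c5. So r1c5=3.
Step 10. [r2c6∈{6}] r2c6 has the single candidate 6 ⇒ r2c6=6.
Step 11. [r6c1∈{3}] nothing but 3 survives at r6c1, so r6c1=3.
Step 12. [r2c2∈{2,5}] r2c2 is the only open cell in col 2 admitting 5. So r2c2=5.
Step 13. [r5c4∈{3,6}] r5c4 is the only open cell in row 5 admitting 3 ⇒ r5c4=3.
Step 14. [r2c3∈{3}] r2c3 has the single candidate 3, so r2c3=3.
Step 15. [r3c4∈{5}] r3c4 is down to just 5, so r3c4=5.
Step 16. [r6c6∈{1}] r6c6's peers cover all but 1, so r6c6=1.
Step 17. [r3c1∈{1}] r3c1 has the single candidate 1. So r3c1=1.
Step 18. [r4c6∈{3}] nothing but 3 survives at r4c6. So r4c6=3.
Step 19. [r3c5∈{4}] r3c5 has the single candidate 4 ⇒ r3c5=4.
Step 20. [r5c3∈{5}] nothing but 5 survives at r5c3. So r5c3=5.
Step 21. [r1c2∈{2}] r1c2 is down to just 2 ⇒ r1c2=2.
Step 22. [r2c5∈{2}] r2c5's peers cover all but 2 ⇒ r2c5=2.
Step 23. [r4c4∈{6}] r4c4's peers cover all but 6, so r4c4=6.
Step 24. [r5c5∈{6}] only 6 remains possible at r5c5, so r5c5=6.

Answer: 6 2 1 4 3 5 / 4 5 3 1 2 6 / 1 3 6 5 4 2 / 5 4 2 6 1 3 / 2 1 5 3 6 4 / 3 6 4 2 5 1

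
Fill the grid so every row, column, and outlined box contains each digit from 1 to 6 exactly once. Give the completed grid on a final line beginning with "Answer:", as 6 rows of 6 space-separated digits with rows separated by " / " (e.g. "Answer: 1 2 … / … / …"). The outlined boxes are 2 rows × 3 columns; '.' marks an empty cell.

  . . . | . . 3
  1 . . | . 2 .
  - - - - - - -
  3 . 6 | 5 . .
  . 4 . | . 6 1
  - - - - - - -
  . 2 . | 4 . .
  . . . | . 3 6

Step 1. [r5c6∈{5}] only 5 remains possible at r5c6, so r5c6=5.
Step 2. [r1c5∈{1,4,5}] 5 has one home in col 5: r1c5 ⇒ r1c5=5.
Step 3. [r2c2∈{3,5,6}] in col 2, 3 fits only at r2c2. So r2c2=3.
Step 4. [r2c3∈{4,5}] r2c3 is the only open cell in row 2 admitting 5. So r2c3=5.
Step 5. [r4c3∈{2}] only 2 remains possible at r4c3, so r4c3=2.
Step 6. [r1c3∈{4}] nothing but 4 survives at r1c3, so r1c3=4.
Step 7. [r6c3∈{1}] nothing but 1 survives at r6c3 ⇒ r6c3=1.
Step 8. [r1c2∈{6}] only 6 remains possible at r1c2 ⇒ r1c2=6.
Step 9. [r6c1∈{4,5}] r6c1 is the only open cell in row 6 admitting 4, so r6c1=4.
Step 10. [r3c6∈{2,4}] r3c6 is the only open cell in row 3 admitting 2. So r3c6=2.
Step 11. [r1c1∈{2}] only 2 remains possible at r1c1, so r1c1=2.
Step 12. [r3c2∈{1}] r3c2's peers cover all but 1. So r3c2=1.
Step 13. [r5c1∈{6}] r5c1's peers cover all but 6 ⇒ r5c1=6.
Step 14. [r2c6∈{4}] r2c6 is down to just 4 ⇒ r2c6=4.
Step 15. [r5c3∈{3}] r5c3 is down to just 3. So r5c3=3.
Step 16. [r4c4∈{3}] r4c4 has the single candidate 3. So r4c4=3.
Step 17. [r5c5∈{1}] nothing but 1 survives at r5c5 ⇒ r5c5=1.
Step 18. [r6c2∈{5}] r6c2's peers cover all but 5 ⇒ r6c2=5.
Step 19. [r6c4∈{2}] nothing but 2 survives at r6c4, so r6c4=2.
Step 20. [r2c4∈{6}] only 6 remains possible at r2c4. So r2c4=6.
Step 21. [r4c1∈{5}] nothing but 5 survives at r4c1, so r4c1=5.
Step 22. [r1c4∈{1}] r1c4 is down to just 1, so r1c4=1.
Step 23. [r3c5∈{4}] r3c5's peers cover all but 4 ⇒ r3c5=4.

Answer: 2 6 4 1 5 3 / 1 3 5 6 2 4 / 3 1 6 5 4 2 / 5 4 2 3 6 1 / 6 2 3 4 1 5 / 4 5 1 2 3 6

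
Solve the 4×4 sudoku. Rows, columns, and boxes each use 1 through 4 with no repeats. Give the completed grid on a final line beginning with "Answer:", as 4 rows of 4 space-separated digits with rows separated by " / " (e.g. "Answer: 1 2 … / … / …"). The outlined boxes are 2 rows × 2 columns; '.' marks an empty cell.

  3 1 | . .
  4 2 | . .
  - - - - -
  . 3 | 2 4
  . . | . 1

Step 1. [r4c3∈{3}] nothing but 3 survives at r4c3. So r4c3=3.
Step 2. [r3c1∈{1}] r3c1's peers cover all but 1. So r3c1=1.
Step 3. [r4c1∈{2}] only 2 remains possible at r4c1. So r4c1=2.
Step 4. [r2c4∈{3}] r2c4 has the single candidate 3 ⇒ r2c4=3.
Step 5. [r1c3∈{4}] r1c3 is down to just 4 ⇒ r1c3=4.
Step 6. [r4c2∈{4}] only 4 remains possible at r4c2. So r4c2=4.
Step 7. [r2c3∈{1}] only 1 remains possible at r2c3, so r2c3=1.
Step 8. [r1c4∈{2}] r1c4 has the single candidate 2, so r1c4=2.

Answer: 3 1 4 2 / 4 2 1 3 / 1 3 2 4 / 2 4 3 1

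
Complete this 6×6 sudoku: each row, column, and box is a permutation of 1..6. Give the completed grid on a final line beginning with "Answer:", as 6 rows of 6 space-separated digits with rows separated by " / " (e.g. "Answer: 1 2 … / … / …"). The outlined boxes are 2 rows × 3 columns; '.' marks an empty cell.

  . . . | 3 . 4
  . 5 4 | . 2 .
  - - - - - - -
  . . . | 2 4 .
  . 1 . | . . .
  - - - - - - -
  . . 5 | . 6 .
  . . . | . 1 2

Step 1. [r4c1∈{2,3,4,5,6}] 4 has one home in row 4: r4c1, so r4c1=4.
Step 2. [r2c1∈{1,3,6}] in row 2, 3 fits only at r2c1, so r2c1=3.
Step 3. [r4c5∈{3,5}] in col 5, 3 fits only at r4c5, so r4c5=3.
Step 4. [r6c1∈{6}] r6c1's peers cover all but 6. So r6c1=6.
Step 5. [r3c6∈{1,5,6}] 1 has one home in row 3: r3c6 ⇒ r3c6=1.
Step 6. [r1c3∈{1,2,6}] 1 has one home in col 3: r1c3. So r1c3=1.
Step 7. [r6c3∈{3}] r6c3's peers cover all but 3, so r6c3=3.
Step 8. [r3c3∈{6}] r3c3 is down to just 6, so r3c3=6.
Step 9. [r6c4∈{4,5}] 5 has one home in row 6: r6c4, so r6c4=5.
Step 10. [r1c1∈{2}] nothing but 2 survives at r1c1, so r1c1=2.
Step 11. [r4c4∈{6}] nothing but 6 survives at r4c4 ⇒ r4c4=6.
Step 12. [r6c2∈{4}] r6c2 has the single candidate 4 ⇒ r6c2=4.
Step 13. [r2c4∈{1}] nothing but 1 survives at r2c4, so r2c4=1.
Step 14. [r4c3∈{2}] r4c3's peers cover all but 2, so r4c3=2.
Step 15. [r5c2∈{2}] r5c2's peers cover all but 2 ⇒ r5c2=2.
Step 16. [r4c6∈{5}] r4c6 is down to just 5. So r4c6=5.
Step 17. [r2c6∈{6}] nothing but 6 survives at r2c6 ⇒ r2c6=6.
Step 18. [r1c5∈{5}] only 5 remains possible at r1c5, so r1c5=5.
Step 19. [r3c1∈{5}] nothing but 5 survives at r3c1, so r3c1=5.
Step 20. [r3c2∈{3}] only 3 remains possible at r3c2. So r3c2=3.
Step 21. [r5c6∈{3}] only 3 remains possible at r5c6. So r5c6=3.
Step 22. [r1c2∈{6}] nothing but 6 survives at r1c2, so r1c2=6.
Step 23. [r5c4∈{4}] r5c4 is down to just 4, so r5c4=4.
Step 24. [r5c1∈{1}] nothing but 1 survives at r5c1 ⇒ r5c1=1.

Answer: 2 6 1 3 5 4 / 3 5 4 1 2 6 / 5 3 6 2 4 1 / 4 1 2 6 3 5 / 1 2 5 4 6 3 / 6 4 3 5 1 2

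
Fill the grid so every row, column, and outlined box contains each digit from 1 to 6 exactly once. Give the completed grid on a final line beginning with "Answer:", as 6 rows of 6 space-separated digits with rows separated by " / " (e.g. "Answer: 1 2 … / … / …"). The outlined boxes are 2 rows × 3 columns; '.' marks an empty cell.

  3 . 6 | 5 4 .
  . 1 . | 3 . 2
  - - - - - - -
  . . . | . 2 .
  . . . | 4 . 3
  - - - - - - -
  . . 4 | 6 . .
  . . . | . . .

Step 1. [r3c4∈{1}] only 1 remains possible at r3c4. So r3c4=1.
Step 2. [r3c6∈{5,6}] across col 6, 6 lands solely at r3c6. So r3c6=6.
Step 3. [r4c5∈{5}] nothing but 5 survives at r4c5 ⇒ r4c5=5.
Step 4. [r6c4∈{2}] only 2 remains possible at r6c4 ⇒ r6c4=2.
Step 5. [r4c3∈{1,2}] col 3 places 2 nowhere but r4c3 ⇒ r4c3=2.
Step 6. [r6c3∈{1,3,5}] r6c3 is the only open cell in col 3 admitting 1, so r6c3=1.
Step 7. [r3c2∈{3,4,5}] col 2 places 4 nowhere but r3c2 ⇒ r3c2=4.
Step 8. [r3c1∈{5}] r3c1 has the single candidate 5, so r3c1=5.
Step 9. [r6c5∈{3}] r6c5's peers cover all but 3, so r6c5=3.
Step 10. [r6c1∈{6}] r6c1 has the single candidate 6 ⇒ r6c1=6.
Step 11. [r5c2∈{2,3,5}] in row 5, 3 fits only at r5c2 ⇒ r5c2=3.
Step 12. [r5c6∈{1,5}] r5c6 is the only open cell in row 5 admitting 5, so r5c6=5.
Step 13. [r6c2∈{5}] r6c2 has the single candidate 5. So r6c2=5.
Step 14. [r3c3∈{3}] only 3 remains possible at r3c3, so r3c3=3.
Step 15. [r1c6∈{1}] r1c6 is down to just 1 ⇒ r1c6=1.
Step 16. [r2c1∈{4}] r2c1 has the single candidate 4 ⇒ r2c1=4.
Step 17. [r4c2∈{6}] nothing but 6 survives at r4c2. So r4c2=6.
Step 18. [r4c1∈{1}] r4c1's peers cover all but 1. So r4c1=1.
Step 19. [r5c1∈{2}] r5c1 has the single candidate 2, so r5c1=2.
Step 20. [r6c6∈{4}] r6c6 has the single candidate 4. So r6c6=4.
Step 21. [r1c2∈{2}] r1c2's peers cover all but 2 ⇒ r1c2=2.
Step 22. [r2c5∈{6}] only 6 remains possible at r2c5. So r2c5=6.
Step 23. [r2c3∈{5}] r2c3 has the single candidate 5, so r2c3=5.
Step 24. [r5c5∈{1}] only 1 remains possible at r5c5. So r5c5=1.

Answer: 3 2 6 5 4 1 / 4 1 5 3 6 2 / 5 4 3 1 2 6 / 1 6 2 4 5 3 / 2 3 4 6 1 5 / 6 5 1 2 3 4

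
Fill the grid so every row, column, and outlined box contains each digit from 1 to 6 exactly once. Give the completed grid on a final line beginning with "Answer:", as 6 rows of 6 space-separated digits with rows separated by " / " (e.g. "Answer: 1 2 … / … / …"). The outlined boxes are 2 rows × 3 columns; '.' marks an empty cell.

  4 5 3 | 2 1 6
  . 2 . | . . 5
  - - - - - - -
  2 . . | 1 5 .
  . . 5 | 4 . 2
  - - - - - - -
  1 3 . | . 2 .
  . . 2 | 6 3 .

Step 1. [r6c2∈{4}] nothing but 4 survives at r6c2, so r6c2=4.
Step 2. [r3c2∈{6}] r3c2 has the single candidate 6, so r3c2=6.
Step 3. [r5c3∈{6}] r5c3's peers cover all but 6, so r5c3=6.
Step 4. [r4c1∈{3}] r4c1's peers cover all but 3, so r4c1=3.
Step 5. [r3c6∈{3}] r3c6 has the single candidate 3. So r3c6=3.
Step 6. [r3c3∈{4}] r3c3 has the single candidate 4. So r3c3=4.
Step 7. [r5c4∈{5}] nothing but 5 survives at r5c4. So r5c4=5.
Step 8. [r6c1∈{5}] only 5 remains possible at r6c1. So r6c1=5.
Step 9. [r4c2∈{1}] r4c2's peers cover all but 1, so r4c2=1.
Step 10. [r4c5∈{6}] r4c5 has the single candidate 6, so r4c5=6.
Step 11. [r2c4∈{3}] nothing but 3 survives at r2c4. So r2c4=3.
Step 12. [r5c6∈{4}] r5c6's peers cover all but 4. So r5c6=4.
Step 13. [r2c3∈{1}] r2c3 has the single candidate 1, so r2c3=1.
Step 14. [r2c1∈{6}] nothing but 6 survives at r2c1. So r2c1=6.
Step 15. [r6c6∈{1}] r6c6's peers cover all but 1 ⇒ r6c6=1.
Step 16. [r2c5∈{4}] r2c5 has the single candidate 4, so r2c5=4.

Answer: 4 5 3 2 1 6 / 6 2 1 3 4 5 / 2 6 4 1 5 3 / 3 1 5 4 6 2 / 1 3 6 5 2 4 / 5 4 2 6 3 1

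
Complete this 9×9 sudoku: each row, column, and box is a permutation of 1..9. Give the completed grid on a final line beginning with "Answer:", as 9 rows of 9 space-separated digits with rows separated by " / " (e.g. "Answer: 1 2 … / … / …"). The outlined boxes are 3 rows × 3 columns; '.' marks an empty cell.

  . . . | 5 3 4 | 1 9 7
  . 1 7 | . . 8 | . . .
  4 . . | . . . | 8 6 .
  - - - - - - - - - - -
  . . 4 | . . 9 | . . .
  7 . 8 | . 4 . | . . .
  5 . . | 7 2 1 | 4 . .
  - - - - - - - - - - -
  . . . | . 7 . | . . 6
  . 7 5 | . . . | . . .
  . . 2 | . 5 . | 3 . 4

Step 1. [r4c1∈{1,2,3,6}] r4c1 is the only open cell in box 4 admitting 1 ⇒ r4c1=1.
Step 2. [r9c6∈{6}] only 6 remains possible at r9c6. So r9c6=6.
Step 3. [r8c4∈{1,2,3,4,8,9}] in row 8, 4 fits only at r8c4 ⇒ r8c4=4.
Step 4. [r8c1∈{3,6,8,9}] 6 has one home in row 8: r8c1 ⇒ r8c1=6.
Step 5. [r4c7∈{2,5,6,7}] in col 7, 7 fits only at r4c7, so r4c7=7.
Step 6. [r5c7∈{2,5,6,9}] r5c7 is the only open cell in col 7 admitting 6. So r5c7=6.
Step 7. [r5c4∈{3}] r5c4 has the single candidate 3, so r5c4=3.
Step 8. [r7c3∈{1,3,9}] across col 3, 1 lands solely at r7c3 ⇒ r7c3=1.
Step 9. [r3c2∈{2,3,5,9}] 5 has one home in col 2: r3c2 ⇒ r3c2=5.
Step 10. [r2c8∈{2,3,4,5}] in row 2, 4 fits only at r2c8, so r2c8=4.
Step 11. [r7c2∈{3,4,8,9}] row 7 places 4 nowhere but r7c2 ⇒ r7c2=4.
Step 12. [r7c1∈{3,8,9}] r7c1 is the only open cell in box 7 admitting 3, so r7c1=3.
Step 13. [r7c6∈{2}] nothing but 2 survives at r7c6, so r7c6=2.
Step 14. [r2c9∈{2,3,5}] in row 2, 3 fits only at r2c9, so r2c9=3.
Step 15. [r3c9∈{2}] nothing but 2 survives at r3c9. So r3c9=2.
Step 16. [r2c4∈{2,6,9}] r2c4 is the only open cell in col 4 admitting 2. So r2c4=2.
Step 17. [r2c1∈{9}] only 9 remains possible at r2c1 ⇒ r2c1=9.
Step 18. [r6c3∈{3,6,9}] 9 has one home in col 3: r6c3, so r6c3=9.
Step 19. [r6c9∈{8}] r6c9 is down to just 8 ⇒ r6c9=8.
Step 20. [r9c1∈{8}] r9c1 is down to just 8 ⇒ r9c1=8.
Step 21. [r5c2∈{2}] nothing but 2 survives at r5c2. So r5c2=2.
Step 22. [r4c4∈{6,8}] in col 4, 6 fits only at r4c4. So r4c4=6.
Step 23. [r7c4∈{8,9}] col 4 places 8 nowhere but r7c4. So r7c4=8.
Step 24. [r4c8∈{2,3,5}] in row 4, 2 fits only at r4c8 ⇒ r4c8=2.
Step 25. [r5c9∈{1,5,9}] 9 has one home in row 5: r5c9. So r5c9=9.
Step 26. [r8c9∈{1}] r8c9 has the single candidate 1 ⇒ r8c9=1.
Step 27. [r8c5∈{9}] nothing but 9 survives at r8c5 ⇒ r8c5=9.
Step 28. [r6c2∈{3,6}] r6c2 is the only open cell in row 6 admitting 6 ⇒ r6c2=6.
Step 29. [r7c8∈{5}] r7c8's peers cover all but 5. So r7c8=5.
Step 30. [r3c5∈{1}] r3c5's peers cover all but 1, so r3c5=1.
Step 31. [r4c5∈{8}] r4c5 has the single candidate 8 ⇒ r4c5=8.
Step 32. [r3c4∈{9}] r3c4's peers cover all but 9 ⇒ r3c4=9.
Step 33. [r1c1∈{2}] r1c1's peers cover all but 2, so r1c1=2.
Step 34. [r6c8∈{3}] r6c8's peers cover all but 3 ⇒ r6c8=3.
Step 35. [r8c8∈{8}] r8c8 has the single candidate 8 ⇒ r8c8=8.
Step 36. [r4c2∈{3}] r4c2's peers cover all but 3 ⇒ r4c2=3.
Step 37. [r2c7∈{5}] r2c7 is down to just 5 ⇒ r2c7=5.
Step 38. [r1c2∈{8}] r1c2 has the single candidate 8. So r1c2=8.
Step 39. [r4c9∈{5}] r4c9 is down to just 5, so r4c9=5.
Step 40. [r9c2∈{9}] only 9 remains possible at r9c2. So r9c2=9.
Step 41. [r8c7∈{2}] nothing but 2 survives at r8c7, so r8c7=2.
Step 42. [r7c7∈{9}] only 9 remains possible at r7c7, so r7c7=9.
Step 43. [r1c3∈{6}] r1c3's peers cover all but 6, so r1c3=6.
Step 44. [r9c8∈{7}] r9c8's peers cover all but 7. So r9c8=7.
Step 45. [r9c4∈{1}] only 1 remains possible at r9c4, so r9c4=1.
Step 46. [r5c6∈{5}] only 5 remains possible at r5c6, so r5c6=5.
Step 47. [r8c6∈{3}] only 3 remains possible at r8c6. So r8c6=3.
Step 48. [r3c6∈{7}] r3c6's peers cover all but 7 ⇒ r3c6=7.
Step 49. [r3c3∈{3}] r3c3's peers cover all but 3 ⇒ r3c3=3.
Step 50. [r5c8∈{1}] nothing but 1 survives at r5c8, so r5c8=1.
Step 51. [r2c5∈{6}] only 6 remains possible at r2c5, so r2c5=6.

Answer: 2 8 6 5 3 4 1 9 7 / 9 1 7 2 6 8 5 4 3 / 4 5 3 9 1 7 8 6 2 / 1 3 4 6 8 9 7 2 5 / 7 2 8 3 4 5 6 1 9 / 5 6 9 7 2 1 4 3 8 / 3 4 1 8 7 2 9 5 6 / 6 7 5 4 9 3 2 8 1 / 8 9 2 1 5 6 3 7 4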